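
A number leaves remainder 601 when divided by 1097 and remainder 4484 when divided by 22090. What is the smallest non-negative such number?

Write x = 601 + 1097·k. Then 1097·k ≡ 4484 − 601 ≡ 3883 (mod 22090).
Need 1097⁻¹ mod 22090. Extended Euclid on (22090, 1097):
22090 = 20*1097 + 150
1097 = 7*150 + 47
150 = 3*47 + 9
47 = 5*9 + 2
9 = 4*2 + 1
2 = 2*1 + 0
Back-substitute:
1 = 9 − 4·2
1 = −4·47 + 21·9
1 = 21·150 − 67·47
1 = −67·1097 + 490·150
1 = 490·22090 − 9867·1097
1097⁻¹ ≡ 12223 (mod 22090), so k ≡ 12223·3883 ≡ 12589 (mod 22090).
x = 601 + 1097·12589 = 13810734.

13810734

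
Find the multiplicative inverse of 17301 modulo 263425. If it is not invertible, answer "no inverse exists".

61376

Extended Euclidean algorithm:
263425 = 15×17301 + 3910
17301 = 4×3910 + 1661
3910 = 2×1661 + 588
1661 = 2×588 + 485
588 = 1×485 + 103
485 = 4×103 + 73
103 = 1×73 + 30
73 = 2×30 + 13
30 = 2×13 + 4
13 = 3×4 + 1
4 = 4×1 + 0
The gcd is 1. Working backward:
1 = 13 − 3·4
1 = −3·30 + 7·13
1 = 7·73 − 17·30
1 = −17·103 + 24·73
1 = 24·485 − 113·103
1 = −113·588 + 137·485
1 = 137·1661 − 387·588
1 = −387·3910 + 911·1661
1 = 911·17301 − 4031·3910
1 = −4031·263425 + 61376·17301
So 17301·61376 ≡ 1 (mod 263425).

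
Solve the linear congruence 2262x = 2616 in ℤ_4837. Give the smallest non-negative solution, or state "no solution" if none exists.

3414

First find gcd(2262, 4837):
4837 = 2*2262 + 313
2262 = 7*313 + 71
313 = 4*71 + 29
71 = 2*29 + 13
29 = 2*13 + 3
13 = 4*3 + 1
3 = 3*1 + 0
gcd = 1, so a unique solution mod 4837 exists.
Back-substitute for the Bézout coefficients:
1 = 13 − 4·3
1 = −4·29 + 9·13
1 = 9·71 − 22·29
1 = −22·313 + 97·71
1 = 97·2262 − 701·313
1 = −701·4837 + 1499·2262
So 2262·(1499) ≡ 1 (mod 4837), giving 2262⁻¹ ≡ 1499.
x ≡ 2262⁻¹·2616 ≡ 1499·2616 ≡ 3414 (mod 4837).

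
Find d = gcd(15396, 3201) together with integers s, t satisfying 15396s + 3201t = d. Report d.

Euclidean algorithm:
15396 = 4·3201 + 2592
3201 = 1·2592 + 609
2592 = 4·609 + 156
609 = 3·156 + 141
156 = 1·141 + 15
141 = 9·15 + 6
15 = 2·6 + 3
6 = 2·3 + 0
gcd(15396, 3201) = 3.
Express as a combination:
3 = 15 − 2·6
3 = −2·141 + 19·15
3 = 19·156 − 21·141
3 = −21·609 + 82·156
3 = 82·2592 − 349·609
3 = −349·3201 + 431·2592
3 = 431·15396 − 2073·3201
So 3 = (431)·15396 + (-2073)·3201.

3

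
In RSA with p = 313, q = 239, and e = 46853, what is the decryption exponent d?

φ(n) = (p−1)(q−1) = 312·238 = 74256.
Need d with 46853·d ≡ 1 (mod 74256). Apply the extended Euclidean algorithm:
74256 = 1*46853 + 27403
46853 = 1*27403 + 19450
27403 = 1*19450 + 7953
19450 = 2*7953 + 3544
7953 = 2*3544 + 865
3544 = 4*865 + 84
865 = 10*84 + 25
84 = 3*25 + 9
25 = 2*9 + 7
9 = 1*7 + 2
7 = 3*2 + 1
2 = 2*1 + 0
Back-substitute:
1 = 7 − 3·2
1 = −3·9 + 4·7
1 = 4·25 − 11·9
1 = −11·84 + 37·25
1 = 37·865 − 381·84
1 = −381·3544 + 1561·865
1 = 1561·7953 − 3503·3544
1 = −3503·19450 + 8567·7953
1 = 8567·27403 − 12070·19450
1 = −12070·46853 + 20637·27403
1 = 20637·74256 − 32707·46853
So 46853·(-32707) ≡ 1 (mod 74256), hence d ≡ -32707 ≡ 41549 (mod 74256).

41549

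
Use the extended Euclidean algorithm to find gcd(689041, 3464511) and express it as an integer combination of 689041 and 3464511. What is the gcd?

1

Apply Euclid's algorithm to 3464511 and 689041:
3464511 = 5·689041 + 19306
689041 = 35·19306 + 13331
19306 = 1·13331 + 5975
13331 = 2·5975 + 1381
5975 = 4·1381 + 451
1381 = 3·451 + 28
451 = 16·28 + 3
28 = 9·3 + 1
3 = 3·1 + 0
gcd(689041, 3464511) = 1.
Working backward:
1 = 28 − 9·3
1 = −9·451 + 145·28
1 = 145·1381 − 444·451
1 = −444·5975 + 1921·1381
1 = 1921·13331 − 4286·5975
1 = −4286·19306 + 6207·13331
1 = 6207·689041 − 221531·19306
1 = −221531·3464511 + 1113862·689041
So 1 = (-221531)·3464511 + (1113862)·689041.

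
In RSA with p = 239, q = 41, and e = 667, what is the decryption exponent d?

9363

φ(n) = (p−1)(q−1) = 238·40 = 9520.
Need d with 667·d ≡ 1 (mod 9520). Apply the extended Euclidean algorithm:
9520 = 14×667 + 182
667 = 3×182 + 121
182 = 1×121 + 61
121 = 1×61 + 60
61 = 1×60 + 1
60 = 60×1 + 0
Back-substitute:
1 = 61 − 60
1 = −121 + 2·61
1 = 2·182 − 3·121
1 = −3·667 + 11·182
1 = 11·9520 − 157·667
So 667·(-157) ≡ 1 (mod 9520), hence d ≡ -157 ≡ 9363 (mod 9520).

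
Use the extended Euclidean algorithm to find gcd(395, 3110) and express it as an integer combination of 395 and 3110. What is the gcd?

Apply Euclid's algorithm to 3110 and 395:
3110 = 7×395 + 345
395 = 1×345 + 50
345 = 6×50 + 45
50 = 1×45 + 5
45 = 9×5 + 0
gcd(395, 3110) = 5.
Back-substituting:
5 = 50 − 45
5 = −345 + 7·50
5 = 7·395 − 8·345
5 = −8·3110 + 63·395
So 5 = (-8)·3110 + (63)·395.

5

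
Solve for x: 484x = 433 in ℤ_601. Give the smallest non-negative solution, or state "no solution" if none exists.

248

First find gcd(484, 601):
601 = 1*484 + 117
484 = 4*117 + 16
117 = 7*16 + 5
16 = 3*5 + 1
5 = 5*1 + 0
gcd = 1, so a unique solution mod 601 exists.
Back-substitute for the Bézout coefficients:
1 = 16 − 3·5
1 = −3·117 + 22·16
1 = 22·484 − 91·117
1 = −91·601 + 113·484
So 484·(113) ≡ 1 (mod 601), giving 484⁻¹ ≡ 113.
x ≡ 484⁻¹·433 ≡ 113·433 ≡ 248 (mod 601).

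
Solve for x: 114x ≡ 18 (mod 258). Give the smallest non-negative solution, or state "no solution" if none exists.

16

First find gcd(114, 258):
258 = 2*114 + 30
114 = 3*30 + 24
30 = 1*24 + 6
24 = 4*6 + 0
gcd = 6 and 6 | 18, so solutions exist. Divide through by 6: 19x ≡ 3 (mod 43).
Now find 19⁻¹ mod 43:
43 = 2·19 + 5
19 = 3·5 + 4
5 = 1·4 + 1
4 = 4·1 + 0
Back-substitute:
1 = 5 − 4
1 = −19 + 4·5
1 = 4·43 − 9·19
So 19·(-9) ≡ 1 (mod 43), i.e. 19⁻¹ ≡ 34.
Then x ≡ 34·3 ≡ 16 (mod 43); the smallest non-negative solution is x = 16.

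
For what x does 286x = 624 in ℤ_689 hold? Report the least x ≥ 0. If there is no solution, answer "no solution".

7

First find gcd(286, 689):
689 = 2·286 + 117
286 = 2·117 + 52
117 = 2·52 + 13
52 = 4·13 + 0
gcd = 13 and 13 | 624, so solutions exist. Divide through by 13: 22x ≡ 48 (mod 53).
Now find 22⁻¹ mod 53:
53 = 2·22 + 9
22 = 2·9 + 4
9 = 2·4 + 1
4 = 4·1 + 0
Back-substitute:
1 = 9 − 2·4
1 = −2·22 + 5·9
1 = 5·53 − 12·22
So 22·(-12) ≡ 1 (mod 53), i.e. 22⁻¹ ≡ 41.
Then x ≡ 41·48 ≡ 7 (mod 53); the smallest non-negative solution is x = 7.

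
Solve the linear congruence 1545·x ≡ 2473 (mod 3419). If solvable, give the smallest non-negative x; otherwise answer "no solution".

993

First find gcd(1545, 3419):
3419 = 2×1545 + 329
1545 = 4×329 + 229
329 = 1×229 + 100
229 = 2×100 + 29
100 = 3×29 + 13
29 = 2×13 + 3
13 = 4×3 + 1
3 = 3×1 + 0
gcd = 1, so a unique solution mod 3419 exists.
Back-substitute for the Bézout coefficients:
1 = 13 − 4·3
1 = −4·29 + 9·13
1 = 9·100 − 31·29
1 = −31·229 + 71·100
1 = 71·329 − 102·229
1 = −102·1545 + 479·329
1 = 479·3419 − 1060·1545
So 1545·(-1060) ≡ 1 (mod 3419), giving 1545⁻¹ ≡ 2359.
x ≡ 1545⁻¹·2473 ≡ 2359·2473 ≡ 993 (mod 3419).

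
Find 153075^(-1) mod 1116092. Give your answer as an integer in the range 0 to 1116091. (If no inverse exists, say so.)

Apply the Euclidean algorithm to 1116092 and 153075:
1116092 = 7·153075 + 44567
153075 = 3·44567 + 19374
44567 = 2·19374 + 5819
19374 = 3·5819 + 1917
5819 = 3·1917 + 68
1917 = 28·68 + 13
68 = 5·13 + 3
13 = 4·3 + 1
3 = 3·1 + 0
gcd = 1, so the inverse exists. Back-substitute:
1 = 13 − 4·3
1 = −4·68 + 21·13
1 = 21·1917 − 592·68
1 = −592·5819 + 1797·1917
1 = 1797·19374 − 5983·5819
1 = −5983·44567 + 13763·19374
1 = 13763·153075 − 47272·44567
1 = −47272·1116092 + 344667·153075
So 153075·344667 ≡ 1 (mod 1116092).

344667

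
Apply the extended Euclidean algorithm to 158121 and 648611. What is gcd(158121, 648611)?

Euclidean algorithm:
648611 = 4*158121 + 16127
158121 = 9*16127 + 12978
16127 = 1*12978 + 3149
12978 = 4*3149 + 382
3149 = 8*382 + 93
382 = 4*93 + 10
93 = 9*10 + 3
10 = 3*3 + 1
3 = 3*1 + 0
gcd(158121, 648611) = 1.
Express as a combination:
1 = 10 − 3·3
1 = −3·93 + 28·10
1 = 28·382 − 115·93
1 = −115·3149 + 948·382
1 = 948·12978 − 3907·3149
1 = −3907·16127 + 4855·12978
1 = 4855·158121 − 47602·16127
1 = −47602·648611 + 195263·158121
So 1 = (-47602)·648611 + (195263)·158121.

1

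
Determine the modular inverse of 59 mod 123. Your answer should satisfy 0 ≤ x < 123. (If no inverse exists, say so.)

Apply the Euclidean algorithm to 123 and 59:
123 = 2*59 + 5
59 = 11*5 + 4
5 = 1*4 + 1
4 = 4*1 + 0
The gcd is 1. Working backward:
1 = 5 − 4
1 = −59 + 12·5
1 = 12·123 − 25·59
Thus 59·(-25) ≡ 1 (mod 123); reducing, -25 mod 123 = 98.

98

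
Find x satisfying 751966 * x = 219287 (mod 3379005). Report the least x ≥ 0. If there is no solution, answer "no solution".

1253897

First find gcd(751966, 3379005):
3379005 = 4·751966 + 371141
751966 = 2·371141 + 9684
371141 = 38·9684 + 3149
9684 = 3·3149 + 237
3149 = 13·237 + 68
237 = 3·68 + 33
68 = 2·33 + 2
33 = 16·2 + 1
2 = 2·1 + 0
gcd = 1, so a unique solution mod 3379005 exists.
Back-substitute for the Bézout coefficients:
1 = 33 − 16·2
1 = −16·68 + 33·33
1 = 33·237 − 115·68
1 = −115·3149 + 1528·237
1 = 1528·9684 − 4699·3149
1 = −4699·371141 + 180090·9684
1 = 180090·751966 − 364879·371141
1 = −364879·3379005 + 1639606·751966
So 751966·(1639606) ≡ 1 (mod 3379005), giving 751966⁻¹ ≡ 1639606.
x ≡ 751966⁻¹·219287 ≡ 1639606·219287 ≡ 1253897 (mod 3379005).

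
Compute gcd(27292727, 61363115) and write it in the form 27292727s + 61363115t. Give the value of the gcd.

11

Apply Euclid's algorithm to 61363115 and 27292727:
61363115 = 2*27292727 + 6777661
27292727 = 4*6777661 + 182083
6777661 = 37*182083 + 40590
182083 = 4*40590 + 19723
40590 = 2*19723 + 1144
19723 = 17*1144 + 275
1144 = 4*275 + 44
275 = 6*44 + 11
44 = 4*11 + 0
gcd(27292727, 61363115) = 11.
Working backward:
11 = 275 − 6·44
11 = −6·1144 + 25·275
11 = 25·19723 − 431·1144
11 = −431·40590 + 887·19723
11 = 887·182083 − 3979·40590
11 = −3979·6777661 + 148110·182083
11 = 148110·27292727 − 596419·6777661
11 = −596419·61363115 + 1340948·27292727
So 11 = (-596419)·61363115 + (1340948)·27292727.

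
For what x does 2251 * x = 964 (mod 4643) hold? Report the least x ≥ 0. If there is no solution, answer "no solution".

First find gcd(2251, 4643):
4643 = 2·2251 + 141
2251 = 15·141 + 136
141 = 1·136 + 5
136 = 27·5 + 1
5 = 5·1 + 0
gcd = 1, so a unique solution mod 4643 exists.
Back-substitute for the Bézout coefficients:
1 = 136 − 27·5
1 = −27·141 + 28·136
1 = 28·2251 − 447·141
1 = −447·4643 + 922·2251
So 2251·(922) ≡ 1 (mod 4643), giving 2251⁻¹ ≡ 922.
x ≡ 2251⁻¹·964 ≡ 922·964 ≡ 1995 (mod 4643).

1995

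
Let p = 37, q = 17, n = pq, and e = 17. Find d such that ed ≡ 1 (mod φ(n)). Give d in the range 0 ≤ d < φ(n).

φ(n) = (p−1)(q−1) = 36·16 = 576.
Need d with 17·d ≡ 1 (mod 576). Apply the extended Euclidean algorithm:
576 = 33*17 + 15
17 = 1*15 + 2
15 = 7*2 + 1
2 = 2*1 + 0
Back-substitute:
1 = 15 − 7·2
1 = −7·17 + 8·15
1 = 8·576 − 271·17
So 17·(-271) ≡ 1 (mod 576), hence d ≡ -271 ≡ 305 (mod 576).

305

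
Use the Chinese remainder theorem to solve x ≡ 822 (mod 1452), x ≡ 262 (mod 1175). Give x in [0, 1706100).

1118862

Write x = 822 + 1452·k. Then 1452·k ≡ 262 − 822 ≡ 615 (mod 1175).
Need 1452⁻¹ mod 1175. Extended Euclid on (1175, 277):
1175 = 4·277 + 67
277 = 4·67 + 9
67 = 7·9 + 4
9 = 2·4 + 1
4 = 4·1 + 0
Back-substitute:
1 = 9 − 2·4
1 = −2·67 + 15·9
1 = 15·277 − 62·67
1 = −62·1175 + 263·277
1452⁻¹ ≡ 263 (mod 1175), so k ≡ 263·615 ≡ 770 (mod 1175).
x = 822 + 1452·770 = 1118862.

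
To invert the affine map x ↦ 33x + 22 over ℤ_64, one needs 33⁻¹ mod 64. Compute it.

33

Extended Euclidean algorithm:
64 = 1×33 + 31
33 = 1×31 + 2
31 = 15×2 + 1
2 = 2×1 + 0
Since gcd(33, 64) = 1, back-substitute to write 1 as a combination:
1 = 31 − 15·2
1 = −15·33 + 16·31
1 = 16·64 − 31·33
Hence 33⁻¹ ≡ -31 ≡ 33 (mod 64).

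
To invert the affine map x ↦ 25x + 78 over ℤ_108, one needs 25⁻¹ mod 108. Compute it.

Extended Euclidean algorithm:
108 = 4*25 + 8
25 = 3*8 + 1
8 = 8*1 + 0
The gcd is 1. Working backward:
1 = 25 − 3·8
1 = −3·108 + 13·25
So 25·13 ≡ 1 (mod 108).

13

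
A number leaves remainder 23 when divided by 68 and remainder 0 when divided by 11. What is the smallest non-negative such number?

363

Write x = 23 + 68·k. Then 68·k ≡ 0 − 23 ≡ 10 (mod 11).
Need 68⁻¹ mod 11. Extended Euclid on (11, 2):
11 = 5·2 + 1
2 = 2·1 + 0
Back-substitute:
1 = 11 − 5·2
68⁻¹ ≡ 6 (mod 11), so k ≡ 6·10 ≡ 5 (mod 11).
x = 23 + 68·5 = 363.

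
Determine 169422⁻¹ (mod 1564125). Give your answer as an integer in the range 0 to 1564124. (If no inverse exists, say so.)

Euclidean algorithm on 1564125, 169422:
1564125 = 9×169422 + 39327
169422 = 4×39327 + 12114
39327 = 3×12114 + 2985
12114 = 4×2985 + 174
2985 = 17×174 + 27
174 = 6×27 + 12
27 = 2×12 + 3
12 = 4×3 + 0
The gcd is 3, not 1, hence no inverse exists.

no inverse exists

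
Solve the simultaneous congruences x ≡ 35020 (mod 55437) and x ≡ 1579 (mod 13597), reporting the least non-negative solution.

320904376

Write x = 35020 + 55437·k. Then 55437·k ≡ 1579 − 35020 ≡ 7350 (mod 13597).
Need 55437⁻¹ mod 13597. Extended Euclid on (13597, 1049):
13597 = 12*1049 + 1009
1049 = 1*1009 + 40
1009 = 25*40 + 9
40 = 4*9 + 4
9 = 2*4 + 1
4 = 4*1 + 0
Back-substitute:
1 = 9 − 2·4
1 = −2·40 + 9·9
1 = 9·1009 − 227·40
1 = −227·1049 + 236·1009
1 = 236·13597 − 3059·1049
55437⁻¹ ≡ 10538 (mod 13597), so k ≡ 10538·7350 ≡ 5788 (mod 13597).
x = 35020 + 55437·5788 = 320904376.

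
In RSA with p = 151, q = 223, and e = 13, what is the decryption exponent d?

28177

φ(n) = (p−1)(q−1) = 150·222 = 33300.
Need d with 13·d ≡ 1 (mod 33300). Apply the extended Euclidean algorithm:
33300 = 2561·13 + 7
13 = 1·7 + 6
7 = 1·6 + 1
6 = 6·1 + 0
Back-substitute:
1 = 7 − 6
1 = −13 + 2·7
1 = 2·33300 − 5123·13
So 13·(-5123) ≡ 1 (mod 33300), hence d ≡ -5123 ≡ 28177 (mod 33300).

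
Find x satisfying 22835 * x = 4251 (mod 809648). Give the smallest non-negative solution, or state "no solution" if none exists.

First find gcd(22835, 809648):
809648 = 35*22835 + 10423
22835 = 2*10423 + 1989
10423 = 5*1989 + 478
1989 = 4*478 + 77
478 = 6*77 + 16
77 = 4*16 + 13
16 = 1*13 + 3
13 = 4*3 + 1
3 = 3*1 + 0
gcd = 1, so a unique solution mod 809648 exists.
Back-substitute for the Bézout coefficients:
1 = 13 − 4·3
1 = −4·16 + 5·13
1 = 5·77 − 24·16
1 = −24·478 + 149·77
1 = 149·1989 − 620·478
1 = −620·10423 + 3249·1989
1 = 3249·22835 − 7118·10423
1 = −7118·809648 + 252379·22835
So 22835·(252379) ≡ 1 (mod 809648), giving 22835⁻¹ ≡ 252379.
x ≡ 22835⁻¹·4251 ≡ 252379·4251 ≡ 79529 (mod 809648).

79529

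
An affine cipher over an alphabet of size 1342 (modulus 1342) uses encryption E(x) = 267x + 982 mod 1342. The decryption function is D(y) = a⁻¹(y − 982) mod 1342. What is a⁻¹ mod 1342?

191

Extended Euclidean algorithm:
1342 = 5×267 + 7
267 = 38×7 + 1
7 = 7×1 + 0
The gcd is 1. Working backward:
1 = 267 − 38·7
1 = −38·1342 + 191·267
So 267·191 ≡ 1 (mod 1342).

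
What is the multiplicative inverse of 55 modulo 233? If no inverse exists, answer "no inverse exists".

Extended Euclidean algorithm:
233 = 4*55 + 13
55 = 4*13 + 3
13 = 4*3 + 1
3 = 3*1 + 0
gcd = 1, so the inverse exists. Back-substitute:
1 = 13 − 4·3
1 = −4·55 + 17·13
1 = 17·233 − 72·55
Hence 55⁻¹ ≡ -72 ≡ 161 (mod 233).

161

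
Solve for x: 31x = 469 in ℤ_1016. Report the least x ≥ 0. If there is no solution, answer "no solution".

First find gcd(31, 1016):
1016 = 32×31 + 24
31 = 1×24 + 7
24 = 3×7 + 3
7 = 2×3 + 1
3 = 3×1 + 0
gcd = 1, so a unique solution mod 1016 exists.
Back-substitute for the Bézout coefficients:
1 = 7 − 2·3
1 = −2·24 + 7·7
1 = 7·31 − 9·24
1 = −9·1016 + 295·31
So 31·(295) ≡ 1 (mod 1016), giving 31⁻¹ ≡ 295.
x ≡ 31⁻¹·469 ≡ 295·469 ≡ 179 (mod 1016).

179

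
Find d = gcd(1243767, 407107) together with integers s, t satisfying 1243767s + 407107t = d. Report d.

1

Euclidean algorithm:
1243767 = 3*407107 + 22446
407107 = 18*22446 + 3079
22446 = 7*3079 + 893
3079 = 3*893 + 400
893 = 2*400 + 93
400 = 4*93 + 28
93 = 3*28 + 9
28 = 3*9 + 1
9 = 9*1 + 0
gcd(1243767, 407107) = 1.
Working backward:
1 = 28 − 3·9
1 = −3·93 + 10·28
1 = 10·400 − 43·93
1 = −43·893 + 96·400
1 = 96·3079 − 331·893
1 = −331·22446 + 2413·3079
1 = 2413·407107 − 43765·22446
1 = −43765·1243767 + 133708·407107
So 1 = (-43765)·1243767 + (133708)·407107.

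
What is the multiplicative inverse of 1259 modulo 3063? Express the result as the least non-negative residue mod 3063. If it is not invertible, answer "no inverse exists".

725

Extended Euclidean algorithm:
3063 = 2×1259 + 545
1259 = 2×545 + 169
545 = 3×169 + 38
169 = 4×38 + 17
38 = 2×17 + 4
17 = 4×4 + 1
4 = 4×1 + 0
The gcd is 1. Working backward:
1 = 17 − 4·4
1 = −4·38 + 9·17
1 = 9·169 − 40·38
1 = −40·545 + 129·169
1 = 129·1259 − 298·545
1 = −298·3063 + 725·1259
So 1259·725 ≡ 1 (mod 3063).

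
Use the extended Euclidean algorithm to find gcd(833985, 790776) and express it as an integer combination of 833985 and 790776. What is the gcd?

9

Euclidean algorithm:
833985 = 1×790776 + 43209
790776 = 18×43209 + 13014
43209 = 3×13014 + 4167
13014 = 3×4167 + 513
4167 = 8×513 + 63
513 = 8×63 + 9
63 = 7×9 + 0
gcd(833985, 790776) = 9.
Express as a combination:
9 = 513 − 8·63
9 = −8·4167 + 65·513
9 = 65·13014 − 203·4167
9 = −203·43209 + 674·13014
9 = 674·790776 − 12335·43209
9 = −12335·833985 + 13009·790776
So 9 = (-12335)·833985 + (13009)·790776.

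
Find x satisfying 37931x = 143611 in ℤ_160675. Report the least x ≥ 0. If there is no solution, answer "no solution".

First find gcd(37931, 160675):
160675 = 4·37931 + 8951
37931 = 4·8951 + 2127
8951 = 4·2127 + 443
2127 = 4·443 + 355
443 = 1·355 + 88
355 = 4·88 + 3
88 = 29·3 + 1
3 = 3·1 + 0
gcd = 1, so a unique solution mod 160675 exists.
Back-substitute for the Bézout coefficients:
1 = 88 − 29·3
1 = −29·355 + 117·88
1 = 117·443 − 146·355
1 = −146·2127 + 701·443
1 = 701·8951 − 2950·2127
1 = −2950·37931 + 12501·8951
1 = 12501·160675 − 52954·37931
So 37931·(-52954) ≡ 1 (mod 160675), giving 37931⁻¹ ≡ 107721.
x ≡ 37931⁻¹·143611 ≡ 107721·143611 ≡ 131531 (mod 160675).

131531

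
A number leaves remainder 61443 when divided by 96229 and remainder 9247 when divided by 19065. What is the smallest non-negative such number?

Write x = 61443 + 96229·k. Then 96229·k ≡ 9247 − 61443 ≡ 4999 (mod 19065).
Need 96229⁻¹ mod 19065. Extended Euclid on (19065, 904):
19065 = 21×904 + 81
904 = 11×81 + 13
81 = 6×13 + 3
13 = 4×3 + 1
3 = 3×1 + 0
Back-substitute:
1 = 13 − 4·3
1 = −4·81 + 25·13
1 = 25·904 − 279·81
1 = −279·19065 + 5884·904
96229⁻¹ ≡ 5884 (mod 19065), so k ≡ 5884·4999 ≡ 15886 (mod 19065).
x = 61443 + 96229·15886 = 1528755337.

1528755337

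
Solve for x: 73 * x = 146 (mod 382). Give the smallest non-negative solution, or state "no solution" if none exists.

First find gcd(73, 382):
382 = 5·73 + 17
73 = 4·17 + 5
17 = 3·5 + 2
5 = 2·2 + 1
2 = 2·1 + 0
gcd = 1, so a unique solution mod 382 exists.
Back-substitute for the Bézout coefficients:
1 = 5 − 2·2
1 = −2·17 + 7·5
1 = 7·73 − 30·17
1 = −30·382 + 157·73
So 73·(157) ≡ 1 (mod 382), giving 73⁻¹ ≡ 157.
x ≡ 73⁻¹·146 ≡ 157·146 ≡ 2 (mod 382).

2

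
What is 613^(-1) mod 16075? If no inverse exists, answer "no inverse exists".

9152

Extended Euclidean algorithm:
16075 = 26×613 + 137
613 = 4×137 + 65
137 = 2×65 + 7
65 = 9×7 + 2
7 = 3×2 + 1
2 = 2×1 + 0
Since gcd(613, 16075) = 1, back-substitute to write 1 as a combination:
1 = 7 − 3·2
1 = −3·65 + 28·7
1 = 28·137 − 59·65
1 = −59·613 + 264·137
1 = 264·16075 − 6923·613
Hence 613⁻¹ ≡ -6923 ≡ 9152 (mod 16075).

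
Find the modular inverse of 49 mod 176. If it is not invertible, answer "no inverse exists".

Apply the Euclidean algorithm to 176 and 49:
176 = 3×49 + 29
49 = 1×29 + 20
29 = 1×20 + 9
20 = 2×9 + 2
9 = 4×2 + 1
2 = 2×1 + 0
gcd = 1, so the inverse exists. Back-substitute:
1 = 9 − 4·2
1 = −4·20 + 9·9
1 = 9·29 − 13·20
1 = −13·49 + 22·29
1 = 22·176 − 79·49
Hence 49⁻¹ ≡ -79 ≡ 97 (mod 176).

97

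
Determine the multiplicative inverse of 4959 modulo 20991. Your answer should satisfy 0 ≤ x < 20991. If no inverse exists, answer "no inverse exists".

Compute gcd(4959, 20991):
20991 = 4×4959 + 1155
4959 = 4×1155 + 339
1155 = 3×339 + 138
339 = 2×138 + 63
138 = 2×63 + 12
63 = 5×12 + 3
12 = 4×3 + 0
Since gcd = 3 > 1, 4959 is not a unit mod 20991.

no inverse exists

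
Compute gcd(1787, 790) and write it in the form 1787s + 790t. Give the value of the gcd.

Apply Euclid's algorithm to 1787 and 790:
1787 = 2×790 + 207
790 = 3×207 + 169
207 = 1×169 + 38
169 = 4×38 + 17
38 = 2×17 + 4
17 = 4×4 + 1
4 = 4×1 + 0
gcd(1787, 790) = 1.
Working backward:
1 = 17 − 4·4
1 = −4·38 + 9·17
1 = 9·169 − 40·38
1 = −40·207 + 49·169
1 = 49·790 − 187·207
1 = −187·1787 + 423·790
So 1 = (-187)·1787 + (423)·790.

1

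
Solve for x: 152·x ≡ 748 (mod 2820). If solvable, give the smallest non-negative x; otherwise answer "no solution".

First find gcd(152, 2820):
2820 = 18·152 + 84
152 = 1·84 + 68
84 = 1·68 + 16
68 = 4·16 + 4
16 = 4·4 + 0
gcd = 4 and 4 | 748, so solutions exist. Divide through by 4: 38x ≡ 187 (mod 705).
Now find 38⁻¹ mod 705:
705 = 18×38 + 21
38 = 1×21 + 17
21 = 1×17 + 4
17 = 4×4 + 1
4 = 4×1 + 0
Back-substitute:
1 = 17 − 4·4
1 = −4·21 + 5·17
1 = 5·38 − 9·21
1 = −9·705 + 167·38
So 38⁻¹ ≡ 167 (mod 705).
Then x ≡ 167·187 ≡ 209 (mod 705); the smallest non-negative solution is x = 209.

209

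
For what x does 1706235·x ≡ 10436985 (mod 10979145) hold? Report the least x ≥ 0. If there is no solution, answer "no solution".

667692

First find gcd(1706235, 10979145):
10979145 = 6·1706235 + 741735
1706235 = 2·741735 + 222765
741735 = 3·222765 + 73440
222765 = 3·73440 + 2445
73440 = 30·2445 + 90
2445 = 27·90 + 15
90 = 6·15 + 0
gcd = 15 and 15 | 10436985, so solutions exist. Divide through by 15: 113749x ≡ 695799 (mod 731943).
Now find 113749⁻¹ mod 731943:
731943 = 6·113749 + 49449
113749 = 2·49449 + 14851
49449 = 3·14851 + 4896
14851 = 3·4896 + 163
4896 = 30·163 + 6
163 = 27·6 + 1
6 = 6·1 + 0
Back-substitute:
1 = 163 − 27·6
1 = −27·4896 + 811·163
1 = 811·14851 − 2460·4896
1 = −2460·49449 + 8191·14851
1 = 8191·113749 − 18842·49449
1 = −18842·731943 + 121243·113749
So 113749⁻¹ ≡ 121243 (mod 731943).
Then x ≡ 121243·695799 ≡ 667692 (mod 731943); the smallest non-negative solution is x = 667692.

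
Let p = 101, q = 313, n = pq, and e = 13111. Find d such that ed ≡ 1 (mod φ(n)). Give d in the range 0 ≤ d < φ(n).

12391

φ(n) = (p−1)(q−1) = 100·312 = 31200.
Need d with 13111·d ≡ 1 (mod 31200). Apply the extended Euclidean algorithm:
31200 = 2×13111 + 4978
13111 = 2×4978 + 3155
4978 = 1×3155 + 1823
3155 = 1×1823 + 1332
1823 = 1×1332 + 491
1332 = 2×491 + 350
491 = 1×350 + 141
350 = 2×141 + 68
141 = 2×68 + 5
68 = 13×5 + 3
5 = 1×3 + 2
3 = 1×2 + 1
2 = 2×1 + 0
Back-substitute:
1 = 3 − 2
1 = −5 + 2·3
1 = 2·68 − 27·5
1 = −27·141 + 56·68
1 = 56·350 − 139·141
1 = −139·491 + 195·350
1 = 195·1332 − 529·491
1 = −529·1823 + 724·1332
1 = 724·3155 − 1253·1823
1 = −1253·4978 + 1977·3155
1 = 1977·13111 − 5207·4978
1 = −5207·31200 + 12391·13111
So 13111·12391 ≡ 1 (mod 31200), hence d = 12391.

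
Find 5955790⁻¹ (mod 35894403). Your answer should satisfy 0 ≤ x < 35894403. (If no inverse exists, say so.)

Run Euclid on (35894403, 5955790):
35894403 = 6·5955790 + 159663
5955790 = 37·159663 + 48259
159663 = 3·48259 + 14886
48259 = 3·14886 + 3601
14886 = 4·3601 + 482
3601 = 7·482 + 227
482 = 2·227 + 28
227 = 8·28 + 3
28 = 9·3 + 1
3 = 3·1 + 0
Since gcd(5955790, 35894403) = 1, back-substitute to write 1 as a combination:
1 = 28 − 9·3
1 = −9·227 + 73·28
1 = 73·482 − 155·227
1 = −155·3601 + 1158·482
1 = 1158·14886 − 4787·3601
1 = −4787·48259 + 15519·14886
1 = 15519·159663 − 51344·48259
1 = −51344·5955790 + 1915247·159663
1 = 1915247·35894403 − 11542826·5955790
Thus 5955790·(-11542826) ≡ 1 (mod 35894403); reducing, -11542826 mod 35894403 = 24351577.

24351577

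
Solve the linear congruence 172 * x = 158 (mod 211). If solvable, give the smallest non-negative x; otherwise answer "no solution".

23

First find gcd(172, 211):
211 = 1*172 + 39
172 = 4*39 + 16
39 = 2*16 + 7
16 = 2*7 + 2
7 = 3*2 + 1
2 = 2*1 + 0
gcd = 1, so a unique solution mod 211 exists.
Back-substitute for the Bézout coefficients:
1 = 7 − 3·2
1 = −3·16 + 7·7
1 = 7·39 − 17·16
1 = −17·172 + 75·39
1 = 75·211 − 92·172
So 172·(-92) ≡ 1 (mod 211), giving 172⁻¹ ≡ 119.
x ≡ 172⁻¹·158 ≡ 119·158 ≡ 23 (mod 211).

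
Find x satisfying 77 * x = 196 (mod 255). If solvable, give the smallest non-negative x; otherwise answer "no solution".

188

First find gcd(77, 255):
255 = 3*77 + 24
77 = 3*24 + 5
24 = 4*5 + 4
5 = 1*4 + 1
4 = 4*1 + 0
gcd = 1, so a unique solution mod 255 exists.
Back-substitute for the Bézout coefficients:
1 = 5 − 4
1 = −24 + 5·5
1 = 5·77 − 16·24
1 = −16·255 + 53·77
So 77·(53) ≡ 1 (mod 255), giving 77⁻¹ ≡ 53.
x ≡ 77⁻¹·196 ≡ 53·196 ≡ 188 (mod 255).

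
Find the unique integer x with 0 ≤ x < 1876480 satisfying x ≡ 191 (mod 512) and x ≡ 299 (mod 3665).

1246399

Write x = 191 + 512·k. Then 512·k ≡ 299 − 191 ≡ 108 (mod 3665).
Need 512⁻¹ mod 3665. Extended Euclid on (3665, 512):
3665 = 7·512 + 81
512 = 6·81 + 26
81 = 3·26 + 3
26 = 8·3 + 2
3 = 1·2 + 1
2 = 2·1 + 0
Back-substitute:
1 = 3 − 2
1 = −26 + 9·3
1 = 9·81 − 28·26
1 = −28·512 + 177·81
1 = 177·3665 − 1267·512
512⁻¹ ≡ 2398 (mod 3665), so k ≡ 2398·108 ≡ 2434 (mod 3665).
x = 191 + 512·2434 = 1246399.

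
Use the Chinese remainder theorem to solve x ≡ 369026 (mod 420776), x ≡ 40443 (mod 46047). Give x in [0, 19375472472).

Write x = 369026 + 420776·k. Then 420776·k ≡ 40443 − 369026 ≡ 39793 (mod 46047).
Need 420776⁻¹ mod 46047. Extended Euclid on (46047, 6353):
46047 = 7·6353 + 1576
6353 = 4·1576 + 49
1576 = 32·49 + 8
49 = 6·8 + 1
8 = 8·1 + 0
Back-substitute:
1 = 49 − 6·8
1 = −6·1576 + 193·49
1 = 193·6353 − 778·1576
1 = −778·46047 + 5639·6353
420776⁻¹ ≡ 5639 (mod 46047), so k ≡ 5639·39793 ≡ 5696 (mod 46047).
x = 369026 + 420776·5696 = 2397109122.

2397109122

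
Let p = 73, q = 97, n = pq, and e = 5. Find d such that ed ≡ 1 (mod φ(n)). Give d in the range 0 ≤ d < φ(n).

φ(n) = (p−1)(q−1) = 72·96 = 6912.
Need d with 5·d ≡ 1 (mod 6912). Apply the extended Euclidean algorithm:
6912 = 1382×5 + 2
5 = 2×2 + 1
2 = 2×1 + 0
Back-substitute:
1 = 5 − 2·2
1 = −2·6912 + 2765·5
So 5·2765 ≡ 1 (mod 6912), hence d = 2765.

2765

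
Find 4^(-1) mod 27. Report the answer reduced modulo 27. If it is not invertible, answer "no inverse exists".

7

gcd(27, 4) by repeated division:
27 = 6×4 + 3
4 = 1×3 + 1
3 = 3×1 + 0
gcd = 1, so the inverse exists. Back-substitute:
1 = 4 − 3
1 = −27 + 7·4
So 4·7 ≡ 1 (mod 27).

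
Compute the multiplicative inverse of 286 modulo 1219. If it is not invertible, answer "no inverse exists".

260

Run Euclid on (1219, 286):
1219 = 4×286 + 75
286 = 3×75 + 61
75 = 1×61 + 14
61 = 4×14 + 5
14 = 2×5 + 4
5 = 1×4 + 1
4 = 4×1 + 0
Since gcd(286, 1219) = 1, back-substitute to write 1 as a combination:
1 = 5 − 4
1 = −14 + 3·5
1 = 3·61 − 13·14
1 = −13·75 + 16·61
1 = 16·286 − 61·75
1 = −61·1219 + 260·286
So 286·260 ≡ 1 (mod 1219).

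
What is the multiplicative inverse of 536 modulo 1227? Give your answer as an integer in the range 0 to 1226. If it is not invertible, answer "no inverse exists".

gcd(1227, 536) by repeated division:
1227 = 2*536 + 155
536 = 3*155 + 71
155 = 2*71 + 13
71 = 5*13 + 6
13 = 2*6 + 1
6 = 6*1 + 0
gcd = 1, so the inverse exists. Back-substitute:
1 = 13 − 2·6
1 = −2·71 + 11·13
1 = 11·155 − 24·71
1 = −24·536 + 83·155
1 = 83·1227 − 190·536
So 536·(-190) ≡ 1 (mod 1227), and -190 ≡ 1037 (mod 1227).

1037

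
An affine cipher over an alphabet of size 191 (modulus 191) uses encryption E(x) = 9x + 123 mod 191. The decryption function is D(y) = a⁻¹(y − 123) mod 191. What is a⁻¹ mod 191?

85

gcd(191, 9) by repeated division:
191 = 21*9 + 2
9 = 4*2 + 1
2 = 2*1 + 0
Since gcd(9, 191) = 1, back-substitute to write 1 as a combination:
1 = 9 − 4·2
1 = −4·191 + 85·9
So 9·85 ≡ 1 (mod 191).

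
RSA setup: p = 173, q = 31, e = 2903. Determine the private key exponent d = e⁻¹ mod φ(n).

φ(n) = (p−1)(q−1) = 172·30 = 5160.
Need d with 2903·d ≡ 1 (mod 5160). Apply the extended Euclidean algorithm:
5160 = 1·2903 + 2257
2903 = 1·2257 + 646
2257 = 3·646 + 319
646 = 2·319 + 8
319 = 39·8 + 7
8 = 1·7 + 1
7 = 7·1 + 0
Back-substitute:
1 = 8 − 7
1 = −319 + 40·8
1 = 40·646 − 81·319
1 = −81·2257 + 283·646
1 = 283·2903 − 364·2257
1 = −364·5160 + 647·2903
So 2903·647 ≡ 1 (mod 5160), hence d = 647.

647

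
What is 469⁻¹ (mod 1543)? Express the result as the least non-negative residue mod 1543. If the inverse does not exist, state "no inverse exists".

329

Extended Euclidean algorithm:
1543 = 3·469 + 136
469 = 3·136 + 61
136 = 2·61 + 14
61 = 4·14 + 5
14 = 2·5 + 4
5 = 1·4 + 1
4 = 4·1 + 0
The gcd is 1. Working backward:
1 = 5 − 4
1 = −14 + 3·5
1 = 3·61 − 13·14
1 = −13·136 + 29·61
1 = 29·469 − 100·136
1 = −100·1543 + 329·469
So 469·329 ≡ 1 (mod 1543).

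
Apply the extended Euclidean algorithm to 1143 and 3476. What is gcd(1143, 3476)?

Euclidean algorithm:
3476 = 3*1143 + 47
1143 = 24*47 + 15
47 = 3*15 + 2
15 = 7*2 + 1
2 = 2*1 + 0
gcd(1143, 3476) = 1.
Back-substituting:
1 = 15 − 7·2
1 = −7·47 + 22·15
1 = 22·1143 − 535·47
1 = −535·3476 + 1627·1143
So 1 = (-535)·3476 + (1627)·1143.

1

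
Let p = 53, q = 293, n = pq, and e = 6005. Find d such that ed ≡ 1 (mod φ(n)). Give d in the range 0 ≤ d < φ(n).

6109

φ(n) = (p−1)(q−1) = 52·292 = 15184.
Need d with 6005·d ≡ 1 (mod 15184). Apply the extended Euclidean algorithm:
15184 = 2*6005 + 3174
6005 = 1*3174 + 2831
3174 = 1*2831 + 343
2831 = 8*343 + 87
343 = 3*87 + 82
87 = 1*82 + 5
82 = 16*5 + 2
5 = 2*2 + 1
2 = 2*1 + 0
Back-substitute:
1 = 5 − 2·2
1 = −2·82 + 33·5
1 = 33·87 − 35·82
1 = −35·343 + 138·87
1 = 138·2831 − 1139·343
1 = −1139·3174 + 1277·2831
1 = 1277·6005 − 2416·3174
1 = −2416·15184 + 6109·6005
So 6005·6109 ≡ 1 (mod 15184), hence d = 6109.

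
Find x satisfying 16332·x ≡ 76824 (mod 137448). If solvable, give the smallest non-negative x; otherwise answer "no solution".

First find gcd(16332, 137448):
137448 = 8·16332 + 6792
16332 = 2·6792 + 2748
6792 = 2·2748 + 1296
2748 = 2·1296 + 156
1296 = 8·156 + 48
156 = 3·48 + 12
48 = 4·12 + 0
gcd = 12 and 12 | 76824, so solutions exist. Divide through by 12: 1361x ≡ 6402 (mod 11454).
Now find 1361⁻¹ mod 11454:
11454 = 8·1361 + 566
1361 = 2·566 + 229
566 = 2·229 + 108
229 = 2·108 + 13
108 = 8·13 + 4
13 = 3·4 + 1
4 = 4·1 + 0
Back-substitute:
1 = 13 − 3·4
1 = −3·108 + 25·13
1 = 25·229 − 53·108
1 = −53·566 + 131·229
1 = 131·1361 − 315·566
1 = −315·11454 + 2651·1361
So 1361⁻¹ ≡ 2651 (mod 11454).
Then x ≡ 2651·6402 ≡ 8328 (mod 11454); the smallest non-negative solution is x = 8328.

8328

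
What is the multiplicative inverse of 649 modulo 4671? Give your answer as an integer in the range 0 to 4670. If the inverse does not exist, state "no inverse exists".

2080

Apply the Euclidean algorithm to 4671 and 649:
4671 = 7·649 + 128
649 = 5·128 + 9
128 = 14·9 + 2
9 = 4·2 + 1
2 = 2·1 + 0
The gcd is 1. Working backward:
1 = 9 − 4·2
1 = −4·128 + 57·9
1 = 57·649 − 289·128
1 = −289·4671 + 2080·649
So 649·2080 ≡ 1 (mod 4671).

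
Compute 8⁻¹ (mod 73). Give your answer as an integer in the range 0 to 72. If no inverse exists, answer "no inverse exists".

64

gcd(73, 8) by repeated division:
73 = 9*8 + 1
8 = 8*1 + 0
gcd = 1, so the inverse exists. Back-substitute:
1 = 73 − 9·8
Thus 8·(-9) ≡ 1 (mod 73); reducing, -9 mod 73 = 64.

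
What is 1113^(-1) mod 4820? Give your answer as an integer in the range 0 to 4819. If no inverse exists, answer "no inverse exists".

537

Extended Euclidean algorithm:
4820 = 4·1113 + 368
1113 = 3·368 + 9
368 = 40·9 + 8
9 = 1·8 + 1
8 = 8·1 + 0
The gcd is 1. Working backward:
1 = 9 − 8
1 = −368 + 41·9
1 = 41·1113 − 124·368
1 = −124·4820 + 537·1113
So 1113·537 ≡ 1 (mod 4820).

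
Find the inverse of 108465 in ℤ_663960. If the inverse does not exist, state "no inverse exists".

Compute gcd(108465, 663960):
663960 = 6×108465 + 13170
108465 = 8×13170 + 3105
13170 = 4×3105 + 750
3105 = 4×750 + 105
750 = 7×105 + 15
105 = 7×15 + 0
gcd(108465, 663960) = 15 ≠ 1, so 108465 has no multiplicative inverse modulo 663960.

no inverse exists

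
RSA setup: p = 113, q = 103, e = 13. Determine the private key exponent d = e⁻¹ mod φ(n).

φ(n) = (p−1)(q−1) = 112·102 = 11424.
Need d with 13·d ≡ 1 (mod 11424). Apply the extended Euclidean algorithm:
11424 = 878×13 + 10
13 = 1×10 + 3
10 = 3×3 + 1
3 = 3×1 + 0
Back-substitute:
1 = 10 − 3·3
1 = −3·13 + 4·10
1 = 4·11424 − 3515·13
So 13·(-3515) ≡ 1 (mod 11424), hence d ≡ -3515 ≡ 7909 (mod 11424).

7909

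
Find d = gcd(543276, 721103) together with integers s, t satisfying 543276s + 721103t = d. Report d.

1

Euclidean algorithm:
721103 = 1*543276 + 177827
543276 = 3*177827 + 9795
177827 = 18*9795 + 1517
9795 = 6*1517 + 693
1517 = 2*693 + 131
693 = 5*131 + 38
131 = 3*38 + 17
38 = 2*17 + 4
17 = 4*4 + 1
4 = 4*1 + 0
gcd(543276, 721103) = 1.
Back-substituting:
1 = 17 − 4·4
1 = −4·38 + 9·17
1 = 9·131 − 31·38
1 = −31·693 + 164·131
1 = 164·1517 − 359·693
1 = −359·9795 + 2318·1517
1 = 2318·177827 − 42083·9795
1 = −42083·543276 + 128567·177827
1 = 128567·721103 − 170650·543276
So 1 = (128567)·721103 + (-170650)·543276.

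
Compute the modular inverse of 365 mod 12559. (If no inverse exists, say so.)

10873

Extended Euclidean algorithm:
12559 = 34·365 + 149
365 = 2·149 + 67
149 = 2·67 + 15
67 = 4·15 + 7
15 = 2·7 + 1
7 = 7·1 + 0
Since gcd(365, 12559) = 1, back-substitute to write 1 as a combination:
1 = 15 − 2·7
1 = −2·67 + 9·15
1 = 9·149 − 20·67
1 = −20·365 + 49·149
1 = 49·12559 − 1686·365
So 365·(-1686) ≡ 1 (mod 12559), and -1686 ≡ 10873 (mod 12559).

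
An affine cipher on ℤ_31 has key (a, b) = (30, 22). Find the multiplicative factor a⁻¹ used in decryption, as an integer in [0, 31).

30

Run Euclid on (31, 30):
31 = 1*30 + 1
30 = 30*1 + 0
gcd = 1, so the inverse exists. Back-substitute:
1 = 31 − 30
Thus 30·(-1) ≡ 1 (mod 31); reducing, -1 mod 31 = 30.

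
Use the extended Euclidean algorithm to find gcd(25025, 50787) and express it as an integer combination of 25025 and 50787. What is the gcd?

Apply Euclid's algorithm to 50787 and 25025:
50787 = 2*25025 + 737
25025 = 33*737 + 704
737 = 1*704 + 33
704 = 21*33 + 11
33 = 3*11 + 0
gcd(25025, 50787) = 11.
Express as a combination:
11 = 704 − 21·33
11 = −21·737 + 22·704
11 = 22·25025 − 747·737
11 = −747·50787 + 1516·25025
So 11 = (-747)·50787 + (1516)·25025.

11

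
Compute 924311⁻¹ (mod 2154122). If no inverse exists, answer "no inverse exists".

Apply the Euclidean algorithm to 2154122 and 924311:
2154122 = 2·924311 + 305500
924311 = 3·305500 + 7811
305500 = 39·7811 + 871
7811 = 8·871 + 843
871 = 1·843 + 28
843 = 30·28 + 3
28 = 9·3 + 1
3 = 3·1 + 0
gcd = 1, so the inverse exists. Back-substitute:
1 = 28 − 9·3
1 = −9·843 + 271·28
1 = 271·871 − 280·843
1 = −280·7811 + 2511·871
1 = 2511·305500 − 98209·7811
1 = −98209·924311 + 297138·305500
1 = 297138·2154122 − 692485·924311
Thus 924311·(-692485) ≡ 1 (mod 2154122); reducing, -692485 mod 2154122 = 1461637.

1461637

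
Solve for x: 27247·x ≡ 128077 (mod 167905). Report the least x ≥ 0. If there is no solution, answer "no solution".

152091

First find gcd(27247, 167905):
167905 = 6*27247 + 4423
27247 = 6*4423 + 709
4423 = 6*709 + 169
709 = 4*169 + 33
169 = 5*33 + 4
33 = 8*4 + 1
4 = 4*1 + 0
gcd = 1, so a unique solution mod 167905 exists.
Back-substitute for the Bézout coefficients:
1 = 33 − 8·4
1 = −8·169 + 41·33
1 = 41·709 − 172·169
1 = −172·4423 + 1073·709
1 = 1073·27247 − 6610·4423
1 = −6610·167905 + 40733·27247
So 27247·(40733) ≡ 1 (mod 167905), giving 27247⁻¹ ≡ 40733.
x ≡ 27247⁻¹·128077 ≡ 40733·128077 ≡ 152091 (mod 167905).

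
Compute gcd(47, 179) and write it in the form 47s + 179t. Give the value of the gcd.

1

Euclidean algorithm:
179 = 3·47 + 38
47 = 1·38 + 9
38 = 4·9 + 2
9 = 4·2 + 1
2 = 2·1 + 0
gcd(47, 179) = 1.
Working backward:
1 = 9 − 4·2
1 = −4·38 + 17·9
1 = 17·47 − 21·38
1 = −21·179 + 80·47
So 1 = (-21)·179 + (80)·47.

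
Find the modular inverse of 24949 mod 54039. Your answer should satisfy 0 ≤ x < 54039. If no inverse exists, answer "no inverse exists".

Run Euclid on (54039, 24949):
54039 = 2·24949 + 4141
24949 = 6·4141 + 103
4141 = 40·103 + 21
103 = 4·21 + 19
21 = 1·19 + 2
19 = 9·2 + 1
2 = 2·1 + 0
The gcd is 1. Working backward:
1 = 19 − 9·2
1 = −9·21 + 10·19
1 = 10·103 − 49·21
1 = −49·4141 + 1970·103
1 = 1970·24949 − 11869·4141
1 = −11869·54039 + 25708·24949
So 24949·25708 ≡ 1 (mod 54039).

25708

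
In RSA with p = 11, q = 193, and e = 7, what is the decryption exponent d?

823

φ(n) = (p−1)(q−1) = 10·192 = 1920.
Need d with 7·d ≡ 1 (mod 1920). Apply the extended Euclidean algorithm:
1920 = 274×7 + 2
7 = 3×2 + 1
2 = 2×1 + 0
Back-substitute:
1 = 7 − 3·2
1 = −3·1920 + 823·7
So 7·823 ≡ 1 (mod 1920), hence d = 823.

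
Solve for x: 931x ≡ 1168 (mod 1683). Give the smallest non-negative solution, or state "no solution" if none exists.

643

First find gcd(931, 1683):
1683 = 1×931 + 752
931 = 1×752 + 179
752 = 4×179 + 36
179 = 4×36 + 35
36 = 1×35 + 1
35 = 35×1 + 0
gcd = 1, so a unique solution mod 1683 exists.
Back-substitute for the Bézout coefficients:
1 = 36 − 35
1 = −179 + 5·36
1 = 5·752 − 21·179
1 = −21·931 + 26·752
1 = 26·1683 − 47·931
So 931·(-47) ≡ 1 (mod 1683), giving 931⁻¹ ≡ 1636.
x ≡ 931⁻¹·1168 ≡ 1636·1168 ≡ 643 (mod 1683).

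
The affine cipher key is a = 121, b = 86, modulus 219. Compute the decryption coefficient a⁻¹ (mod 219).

181

Run Euclid on (219, 121):
219 = 1·121 + 98
121 = 1·98 + 23
98 = 4·23 + 6
23 = 3·6 + 5
6 = 1·5 + 1
5 = 5·1 + 0
gcd = 1, so the inverse exists. Back-substitute:
1 = 6 − 5
1 = −23 + 4·6
1 = 4·98 − 17·23
1 = −17·121 + 21·98
1 = 21·219 − 38·121
Hence 121⁻¹ ≡ -38 ≡ 181 (mod 219).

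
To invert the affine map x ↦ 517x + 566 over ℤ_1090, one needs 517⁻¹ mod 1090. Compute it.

gcd(1090, 517) by repeated division:
1090 = 2×517 + 56
517 = 9×56 + 13
56 = 4×13 + 4
13 = 3×4 + 1
4 = 4×1 + 0
The gcd is 1. Working backward:
1 = 13 − 3·4
1 = −3·56 + 13·13
1 = 13·517 − 120·56
1 = −120·1090 + 253·517
So 517·253 ≡ 1 (mod 1090).

253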